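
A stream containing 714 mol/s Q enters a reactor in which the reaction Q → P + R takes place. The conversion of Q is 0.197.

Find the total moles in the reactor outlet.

Q reacted = 0.197 × 714 = 140.7 mol/s; ν_Q = −1, so ξ = 140.7/1 = 140.7 mol/s.
Outlet amounts (n = n₀ + ν ξ):
  Q: 714 − 1(140.7) = 573.3
  P: 0 + 1(140.7) = 140.7
  R: 0 + 1(140.7) = 140.7
Total out = 573.3 + 140.7 + 140.7 = 854.7 mol/s.

855 mol/s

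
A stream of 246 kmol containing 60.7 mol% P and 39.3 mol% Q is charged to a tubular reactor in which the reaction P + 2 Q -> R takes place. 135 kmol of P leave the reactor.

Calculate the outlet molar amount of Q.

68 kmol

For P: n = n₀ − 1ξ → 135 = 149.3 − 1ξ, giving ξ = 14.32 kmol.
Outlet amounts (n = n₀ + ν ξ):
  P: 149.3 − 1(14.32) = 135
  Q: 96.68 − 2(14.32) = 68.03
  R: 0 + 1(14.32) = 14.32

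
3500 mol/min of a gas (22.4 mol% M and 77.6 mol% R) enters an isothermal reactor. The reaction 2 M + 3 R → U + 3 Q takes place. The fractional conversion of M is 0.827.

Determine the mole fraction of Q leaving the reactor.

M reacted = 0.827 × 784 = 648.4 mol/min; ν_M = −2, so ξ = 648.4/2 = 324.2 mol/min.
Outlet amounts (n = n₀ + ν ξ):
  M: 784 − 2(324.2) = 135.6
  R: 2716 − 3(324.2) = 1743
  U: 0 + 1(324.2) = 324.2
  Q: 0 + 3(324.2) = 972.6
Total out = 3176 mol/min; y_Q = 972.6 / 3176 = 0.3062.

0.306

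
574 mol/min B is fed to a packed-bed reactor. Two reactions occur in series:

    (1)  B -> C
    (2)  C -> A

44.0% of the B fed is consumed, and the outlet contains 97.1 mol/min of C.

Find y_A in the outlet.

0.271

Conversion of B: B consumed = 1ξ₁ = 0.44 × 574 → ξ₁ = 252.6 mol/min.
C balance: n_C = 0 + 1ξ₁ − 1ξ₂ = 97.1 → ξ₂ = (1·252.6 − 97.1)/1 = 155.5 mol/min.
Outlet amounts (n = n₀ + Σ ν·ξ):
  B: 574 − 1(252.6) = 321.4
  C: 0 + 1(252.6) − 1(155.5) = 97.1
  A: 0 + 1(155.5) = 155.5
Total out = 574 mol/min; y_A = 155.5 / 574 = 0.2708.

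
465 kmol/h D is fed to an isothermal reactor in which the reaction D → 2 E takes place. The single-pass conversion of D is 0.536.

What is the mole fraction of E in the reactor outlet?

D reacted = 0.536 × 465 = 249.2 kmol/h; ν_D = −1, so ξ = 249.2/1 = 249.2 kmol/h.
Outlet amounts (n = n₀ + ν ξ):
  D: 465 − 1(249.2) = 215.8
  E: 0 + 2(249.2) = 498.5
Total out = 714.2 kmol/h; y_E = 498.5 / 714.2 = 0.6979.

0.698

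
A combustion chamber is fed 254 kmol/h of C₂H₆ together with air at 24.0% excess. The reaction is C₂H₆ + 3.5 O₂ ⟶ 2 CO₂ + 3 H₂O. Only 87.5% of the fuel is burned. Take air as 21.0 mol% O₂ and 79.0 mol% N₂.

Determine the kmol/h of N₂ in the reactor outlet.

Stoichiometric O₂ = 3.5 × 254 = 889 kmol/h; O₂ fed = 889 × 1.240 = 1102 kmol/h.
N₂ fed = 1102 × 79/21 = 4147 kmol/h.
Fuel reacted = 0.875 × 254 → ξ = 222.2 kmol/h.
Outlet (n = n₀ + ν ξ):
  C₂H₆: 254 − 1(222.2) = 31.75
  O₂: 1102 − 3.5(222.2) = 324.5
  N₂: 4147 (inert)
  CO₂: 0 + 2(222.2) = 444.5
  H₂O: 0 + 3(222.2) = 666.8

4150 kmol/h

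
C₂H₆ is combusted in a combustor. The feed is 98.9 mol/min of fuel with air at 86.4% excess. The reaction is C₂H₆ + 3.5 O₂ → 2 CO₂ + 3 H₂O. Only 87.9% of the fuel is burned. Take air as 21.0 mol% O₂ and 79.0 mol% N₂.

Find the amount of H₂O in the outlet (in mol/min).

261 mol/min

Stoichiometric O₂ = 3.5 × 98.9 = 346.2 mol/min; O₂ fed = 346.2 × 1.864 = 645.2 mol/min.
N₂ fed = 645.2 × 79/21 = 2427 mol/min.
Fuel reacted = 0.879 × 98.9 → ξ = 86.93 mol/min.
Outlet (n = n₀ + ν ξ):
  C₂H₆: 98.9 − 1(86.93) = 11.97
  O₂: 645.2 − 3.5(86.93) = 341
  N₂: 2427 (inert)
  CO₂: 0 + 2(86.93) = 173.9
  H₂O: 0 + 3(86.93) = 260.8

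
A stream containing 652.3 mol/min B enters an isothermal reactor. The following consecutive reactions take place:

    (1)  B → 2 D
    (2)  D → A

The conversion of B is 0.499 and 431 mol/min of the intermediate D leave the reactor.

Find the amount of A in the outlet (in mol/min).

220 mol/min

Conversion of B: B consumed = 1ξ₁ = 0.499 × 652.3 → ξ₁ = 325.5 mol/min.
D balance: n_D = 0 + 2ξ₁ − 1ξ₂ = 431 → ξ₂ = (2·325.5 − 431)/1 = 220 mol/min.
Outlet amounts (n = n₀ + Σ ν·ξ):
  B: 652.3 − 1(325.5) = 326.8
  D: 0 + 2(325.5) − 1(220) = 431
  A: 0 + 1(220) = 220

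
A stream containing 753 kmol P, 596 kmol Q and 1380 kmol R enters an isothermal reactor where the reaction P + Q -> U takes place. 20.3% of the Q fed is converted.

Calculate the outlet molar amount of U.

Q reacted = 0.203 × 596 = 121 kmol; ν_Q = −1, so ξ = 121/1 = 121 kmol.
Outlet amounts (n = n₀ + ν ξ):
  P: 753 − 1(121) = 632
  Q: 596 − 1(121) = 475
  U: 0 + 1(121) = 121
  R: 1380 (inert)

121 kmol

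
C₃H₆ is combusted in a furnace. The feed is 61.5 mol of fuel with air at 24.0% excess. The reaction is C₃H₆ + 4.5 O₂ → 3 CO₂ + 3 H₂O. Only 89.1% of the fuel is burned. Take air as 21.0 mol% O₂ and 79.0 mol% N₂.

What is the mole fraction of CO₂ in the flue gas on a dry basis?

0.105

Stoichiometric O₂ = 4.5 × 61.5 = 276.8 mol; O₂ fed = 276.8 × 1.240 = 343.2 mol.
N₂ fed = 343.2 × 79/21 = 1291 mol.
Fuel reacted = 0.891 × 61.5 → ξ = 54.8 mol.
Outlet (n = n₀ + ν ξ):
  C₃H₆: 61.5 − 1(54.8) = 6.703
  O₂: 343.2 − 4.5(54.8) = 96.59
  N₂: 1291 (inert)
  CO₂: 0 + 3(54.8) = 164.4
  H₂O: 0 + 3(54.8) = 164.4
Dry total = 1559 mol; y_CO₂ (dry) = 164.4 / 1559 = 0.1055.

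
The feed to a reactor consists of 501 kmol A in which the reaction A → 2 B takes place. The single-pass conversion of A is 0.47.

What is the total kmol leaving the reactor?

A reacted = 0.47 × 501 = 235.5 kmol; ν_A = −1, so ξ = 235.5/1 = 235.5 kmol.
Outlet amounts (n = n₀ + ν ξ):
  A: 501 − 1(235.5) = 265.5
  B: 0 + 2(235.5) = 470.9
Total out = 265.5 + 470.9 = 736.5 kmol.

736 kmol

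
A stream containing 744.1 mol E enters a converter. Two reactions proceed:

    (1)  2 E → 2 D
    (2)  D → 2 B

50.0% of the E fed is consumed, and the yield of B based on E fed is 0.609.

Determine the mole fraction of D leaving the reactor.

0.15

Conversion of E: E consumed = 2ξ₁ = 0.5 × 744.1 → ξ₁ = 186 mol.
Yield of B: 2ξ₂ / 744.1 = 0.609 → ξ₂ = 226.6 mol.
Outlet amounts (n = n₀ + Σ ν·ξ):
  E: 744.1 − 2(186) = 372.1
  D: 0 + 2(186) − 1(226.6) = 145.5
  B: 0 + 2(226.6) = 453.2
Total out = 970.7 mol; y_D = 145.5 / 970.7 = 0.1499.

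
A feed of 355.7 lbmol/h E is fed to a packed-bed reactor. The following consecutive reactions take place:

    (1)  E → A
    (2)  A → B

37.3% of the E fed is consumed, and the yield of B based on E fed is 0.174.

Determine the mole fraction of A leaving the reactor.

0.199

Conversion of E: E consumed = 1ξ₁ = 0.373 × 355.7 → ξ₁ = 132.7 lbmol/h.
Yield of B: 1ξ₂ / 355.7 = 0.174 → ξ₂ = 61.89 lbmol/h.
Outlet amounts (n = n₀ + Σ ν·ξ):
  E: 355.7 − 1(132.7) = 223
  A: 0 + 1(132.7) − 1(61.89) = 70.78
  B: 0 + 1(61.89) = 61.89
Total out = 355.7 lbmol/h; y_A = 70.78 / 355.7 = 0.199.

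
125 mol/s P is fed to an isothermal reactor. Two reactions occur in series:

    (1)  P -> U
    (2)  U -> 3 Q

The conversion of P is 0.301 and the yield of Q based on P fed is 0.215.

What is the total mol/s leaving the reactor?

143 mol/s

Conversion of P: P consumed = 1ξ₁ = 0.301 × 125 → ξ₁ = 37.62 mol/s.
Yield of Q: 3ξ₂ / 125 = 0.215 → ξ₂ = 8.958 mol/s.
Outlet amounts (n = n₀ + Σ ν·ξ):
  P: 125 − 1(37.62) = 87.38
  U: 0 + 1(37.62) − 1(8.958) = 28.67
  Q: 0 + 3(8.958) = 26.88
Total out = 87.38 + 28.67 + 26.88 = 142.9 mol/s.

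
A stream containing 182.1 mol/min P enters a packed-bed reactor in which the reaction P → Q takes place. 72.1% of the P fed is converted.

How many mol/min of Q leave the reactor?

131 mol/min

P reacted = 0.721 × 182.1 = 131.3 mol/min; ν_P = −1, so ξ = 131.3/1 = 131.3 mol/min.
Outlet amounts (n = n₀ + ν ξ):
  P: 182.1 − 1(131.3) = 50.81
  Q: 0 + 1(131.3) = 131.3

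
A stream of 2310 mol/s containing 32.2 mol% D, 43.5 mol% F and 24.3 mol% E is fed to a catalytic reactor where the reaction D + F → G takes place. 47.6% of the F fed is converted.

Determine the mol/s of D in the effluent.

266 mol/s

F reacted = 0.476 × 1005 = 478.3 mol/s; ν_F = −1, so ξ = 478.3/1 = 478.3 mol/s.
Outlet amounts (n = n₀ + ν ξ):
  D: 743.8 − 1(478.3) = 265.5
  F: 1005 − 1(478.3) = 526.5
  G: 0 + 1(478.3) = 478.3
  E: 561.3 (inert)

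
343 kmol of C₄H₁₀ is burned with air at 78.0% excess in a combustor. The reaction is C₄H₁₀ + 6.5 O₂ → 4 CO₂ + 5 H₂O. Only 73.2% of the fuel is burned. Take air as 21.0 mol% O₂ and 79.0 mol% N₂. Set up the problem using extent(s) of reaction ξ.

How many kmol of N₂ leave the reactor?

14900 kmol

Stoichiometric O₂ = 6.5 × 343 = 2230 kmol; O₂ fed = 2230 × 1.780 = 3969 kmol.
N₂ fed = 3969 × 79/21 = 14930 kmol.
Fuel reacted = 0.732 × 343 → ξ = 251.1 kmol.
Outlet (n = n₀ + ν ξ):
  C₄H₁₀: 343 − 1(251.1) = 91.92
  O₂: 3969 − 6.5(251.1) = 2337
  N₂: 14930 (inert)
  CO₂: 0 + 4(251.1) = 1004
  H₂O: 0 + 5(251.1) = 1255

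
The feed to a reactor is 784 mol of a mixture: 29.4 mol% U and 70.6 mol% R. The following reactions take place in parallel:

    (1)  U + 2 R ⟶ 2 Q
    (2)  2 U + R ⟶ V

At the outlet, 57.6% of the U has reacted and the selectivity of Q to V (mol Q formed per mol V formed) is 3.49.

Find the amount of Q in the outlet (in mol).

124 mol

Conversion of U: U consumed = 0.576 × 230.5 = 132.8 mol = 1ξ₁ + 2ξ₂.
Selectivity: 2ξ₁ / (1ξ₂) = 3.49 → ξ₁ = 1.745 ξ₂.
Substitute: (1·1.745 + 2) ξ₂ = 132.8 → ξ₂ = 35.45 mol, ξ₁ = 61.86 mol.
Outlet amounts (n = n₀ + Σ ν·ξ):
  U: 230.5 − 1(61.86) − 2(35.45) = 97.73
  R: 553.5 − 2(61.86) − 1(35.45) = 394.3
  Q: 0 + 2(61.86) = 123.7
  V: 0 + 1(35.45) = 35.45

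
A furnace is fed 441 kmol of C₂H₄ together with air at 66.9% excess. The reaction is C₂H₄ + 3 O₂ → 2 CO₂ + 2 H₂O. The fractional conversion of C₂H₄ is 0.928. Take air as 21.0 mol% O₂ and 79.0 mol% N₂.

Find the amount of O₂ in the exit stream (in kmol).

Stoichiometric O₂ = 3 × 441 = 1323 kmol; O₂ fed = 1323 × 1.669 = 2208 kmol.
N₂ fed = 2208 × 79/21 = 8307 kmol.
Fuel reacted = 0.928 × 441 → ξ = 409.2 kmol.
Outlet (n = n₀ + ν ξ):
  C₂H₄: 441 − 1(409.2) = 31.75
  O₂: 2208 − 3(409.2) = 980.3
  N₂: 8307 (inert)
  CO₂: 0 + 2(409.2) = 818.5
  H₂O: 0 + 2(409.2) = 818.5

980 kmol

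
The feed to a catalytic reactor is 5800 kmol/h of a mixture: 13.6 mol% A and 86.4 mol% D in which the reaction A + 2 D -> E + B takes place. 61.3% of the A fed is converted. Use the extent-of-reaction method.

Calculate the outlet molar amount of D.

4040 kmol/h

A reacted = 0.613 × 788.8 = 483.5 kmol/h; ν_A = −1, so ξ = 483.5/1 = 483.5 kmol/h.
Outlet amounts (n = n₀ + ν ξ):
  A: 788.8 − 1(483.5) = 305.3
  D: 5011 − 2(483.5) = 4044
  E: 0 + 1(483.5) = 483.5
  B: 0 + 1(483.5) = 483.5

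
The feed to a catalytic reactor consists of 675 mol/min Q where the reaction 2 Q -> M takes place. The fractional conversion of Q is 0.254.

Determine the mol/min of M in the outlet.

Q reacted = 0.254 × 675 = 171.4 mol/min; ν_Q = −2, so ξ = 171.4/2 = 85.72 mol/min.
Outlet amounts (n = n₀ + ν ξ):
  Q: 675 − 2(85.72) = 503.6
  M: 0 + 1(85.72) = 85.72

85.7 mol/min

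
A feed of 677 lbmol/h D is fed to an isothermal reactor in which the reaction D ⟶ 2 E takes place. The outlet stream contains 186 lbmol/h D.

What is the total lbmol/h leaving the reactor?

For D: n = n₀ − 1ξ → 186 = 677 − 1ξ, giving ξ = 491 lbmol/h.
Outlet amounts (n = n₀ + ν ξ):
  D: 677 − 1(491) = 186
  E: 0 + 2(491) = 982
Total out = 186 + 982 = 1168 lbmol/h.

1170 lbmol/h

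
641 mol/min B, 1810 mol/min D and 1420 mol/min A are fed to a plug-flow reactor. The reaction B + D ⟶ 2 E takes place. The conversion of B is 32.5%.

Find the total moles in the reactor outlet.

3870 mol/min

B reacted = 0.325 × 641 = 208.3 mol/min; ν_B = −1, so ξ = 208.3/1 = 208.3 mol/min.
Outlet amounts (n = n₀ + ν ξ):
  B: 641 − 1(208.3) = 432.7
  D: 1810 − 1(208.3) = 1602
  E: 0 + 2(208.3) = 416.7
  A: 1420 (inert)
Total out = 432.7 + 1602 + 416.7 + 1420 = 3871 mol/min.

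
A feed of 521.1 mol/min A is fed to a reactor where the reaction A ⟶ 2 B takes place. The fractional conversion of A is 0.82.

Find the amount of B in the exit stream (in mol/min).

A reacted = 0.82 × 521.1 = 427.3 mol/min; ν_A = −1, so ξ = 427.3/1 = 427.3 mol/min.
Outlet amounts (n = n₀ + ν ξ):
  A: 521.1 − 1(427.3) = 93.8
  B: 0 + 2(427.3) = 854.6

855 mol/min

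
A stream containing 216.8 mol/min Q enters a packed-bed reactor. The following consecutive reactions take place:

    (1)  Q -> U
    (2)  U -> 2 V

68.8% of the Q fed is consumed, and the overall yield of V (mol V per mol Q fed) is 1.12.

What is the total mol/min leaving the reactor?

Conversion of Q: Q consumed = 1ξ₁ = 0.688 × 216.8 → ξ₁ = 149.2 mol/min.
Yield of V: 2ξ₂ / 216.8 = 1.12 → ξ₂ = 121.4 mol/min.
Outlet amounts (n = n₀ + Σ ν·ξ):
  Q: 216.8 − 1(149.2) = 67.64
  U: 0 + 1(149.2) − 1(121.4) = 27.75
  V: 0 + 2(121.4) = 242.8
Total out = 67.64 + 27.75 + 242.8 = 338.2 mol/min.

338 mol/min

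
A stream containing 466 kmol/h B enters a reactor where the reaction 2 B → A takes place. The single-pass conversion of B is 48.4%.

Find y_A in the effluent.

B reacted = 0.484 × 466 = 225.5 kmol/h; ν_B = −2, so ξ = 225.5/2 = 112.8 kmol/h.
Outlet amounts (n = n₀ + ν ξ):
  B: 466 − 2(112.8) = 240.5
  A: 0 + 1(112.8) = 112.8
Total out = 353.2 kmol/h; y_A = 112.8 / 353.2 = 0.3193.

0.319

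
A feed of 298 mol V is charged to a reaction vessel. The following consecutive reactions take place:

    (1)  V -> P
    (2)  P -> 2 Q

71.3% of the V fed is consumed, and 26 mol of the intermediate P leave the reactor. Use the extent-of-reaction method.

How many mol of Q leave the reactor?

373 mol

Conversion of V: V consumed = 1ξ₁ = 0.713 × 298 → ξ₁ = 212.5 mol.
P balance: n_P = 0 + 1ξ₁ − 1ξ₂ = 26 → ξ₂ = (1·212.5 − 26)/1 = 186.5 mol.
Outlet amounts (n = n₀ + Σ ν·ξ):
  V: 298 − 1(212.5) = 85.53
  P: 0 + 1(212.5) − 1(186.5) = 26
  Q: 0 + 2(186.5) = 372.9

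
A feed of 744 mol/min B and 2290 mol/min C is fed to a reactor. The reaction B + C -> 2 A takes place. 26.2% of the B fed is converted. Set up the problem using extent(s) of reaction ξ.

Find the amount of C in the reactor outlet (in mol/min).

2100 mol/min

B reacted = 0.262 × 744 = 194.9 mol/min; ν_B = −1, so ξ = 194.9/1 = 194.9 mol/min.
Outlet amounts (n = n₀ + ν ξ):
  B: 744 − 1(194.9) = 549.1
  C: 2290 − 1(194.9) = 2095
  A: 0 + 2(194.9) = 389.9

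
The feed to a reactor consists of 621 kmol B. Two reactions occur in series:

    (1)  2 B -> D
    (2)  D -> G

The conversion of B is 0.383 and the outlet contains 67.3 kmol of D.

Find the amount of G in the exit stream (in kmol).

Conversion of B: B consumed = 2ξ₁ = 0.383 × 621 → ξ₁ = 118.9 kmol.
D balance: n_D = 0 + 1ξ₁ − 1ξ₂ = 67.3 → ξ₂ = (1·118.9 − 67.3)/1 = 51.62 kmol.
Outlet amounts (n = n₀ + Σ ν·ξ):
  B: 621 − 2(118.9) = 383.2
  D: 0 + 1(118.9) − 1(51.62) = 67.3
  G: 0 + 1(51.62) = 51.62

51.6 kmol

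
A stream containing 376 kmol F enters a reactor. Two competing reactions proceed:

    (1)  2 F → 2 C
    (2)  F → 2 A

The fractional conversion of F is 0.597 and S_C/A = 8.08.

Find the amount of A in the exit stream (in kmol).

Conversion of F: F consumed = 0.597 × 376 = 224.5 kmol = 2ξ₁ + 1ξ₂.
Selectivity: 2ξ₁ / (2ξ₂) = 8.08 → ξ₁ = 8.08 ξ₂.
Substitute: (2·8.08 + 1) ξ₂ = 224.5 → ξ₂ = 13.08 kmol, ξ₁ = 105.7 kmol.
Outlet amounts (n = n₀ + Σ ν·ξ):
  F: 376 − 2(105.7) − 1(13.08) = 151.5
  C: 0 + 2(105.7) = 211.4
  A: 0 + 2(13.08) = 26.16

26.2 kmol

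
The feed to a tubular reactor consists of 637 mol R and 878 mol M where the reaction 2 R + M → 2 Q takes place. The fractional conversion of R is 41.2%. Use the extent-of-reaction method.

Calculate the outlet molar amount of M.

747 mol

R reacted = 0.412 × 637 = 262.4 mol; ν_R = −2, so ξ = 262.4/2 = 131.2 mol.
Outlet amounts (n = n₀ + ν ξ):
  R: 637 − 2(131.2) = 374.6
  M: 878 − 1(131.2) = 746.8
  Q: 0 + 2(131.2) = 262.4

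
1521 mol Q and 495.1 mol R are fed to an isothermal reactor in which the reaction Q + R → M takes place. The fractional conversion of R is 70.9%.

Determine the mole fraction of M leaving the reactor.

R reacted = 0.709 × 495.1 = 351 mol; ν_R = −1, so ξ = 351/1 = 351 mol.
Outlet amounts (n = n₀ + ν ξ):
  Q: 1521 − 1(351) = 1170
  R: 495.1 − 1(351) = 144.1
  M: 0 + 1(351) = 351
Total out = 1665 mol; y_M = 351 / 1665 = 0.2108.

0.211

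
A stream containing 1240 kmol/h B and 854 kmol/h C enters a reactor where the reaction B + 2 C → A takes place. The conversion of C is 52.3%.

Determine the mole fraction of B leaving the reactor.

0.617

C reacted = 0.523 × 854 = 446.6 kmol/h; ν_C = −2, so ξ = 446.6/2 = 223.3 kmol/h.
Outlet amounts (n = n₀ + ν ξ):
  B: 1240 − 1(223.3) = 1017
  C: 854 − 2(223.3) = 407.4
  A: 0 + 1(223.3) = 223.3
Total out = 1647 kmol/h; y_B = 1017 / 1647 = 0.6172.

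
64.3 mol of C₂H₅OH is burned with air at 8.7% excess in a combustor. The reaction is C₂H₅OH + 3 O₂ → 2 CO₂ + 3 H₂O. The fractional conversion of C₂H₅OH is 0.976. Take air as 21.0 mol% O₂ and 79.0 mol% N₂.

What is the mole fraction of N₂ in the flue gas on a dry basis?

0.842

Stoichiometric O₂ = 3 × 64.3 = 192.9 mol; O₂ fed = 192.9 × 1.087 = 209.7 mol.
N₂ fed = 209.7 × 79/21 = 788.8 mol.
Fuel reacted = 0.976 × 64.3 → ξ = 62.76 mol.
Outlet (n = n₀ + ν ξ):
  C₂H₅OH: 64.3 − 1(62.76) = 1.543
  O₂: 209.7 − 3(62.76) = 21.41
  N₂: 788.8 (inert)
  CO₂: 0 + 2(62.76) = 125.5
  H₂O: 0 + 3(62.76) = 188.3
Dry total = 937.3 mol; y_N₂ (dry) = 788.8 / 937.3 = 0.8416.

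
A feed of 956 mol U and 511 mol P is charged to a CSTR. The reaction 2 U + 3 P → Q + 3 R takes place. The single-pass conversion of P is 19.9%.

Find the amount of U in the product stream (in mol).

P reacted = 0.199 × 511 = 101.7 mol; ν_P = −3, so ξ = 101.7/3 = 33.9 mol.
Outlet amounts (n = n₀ + ν ξ):
  U: 956 − 2(33.9) = 888.2
  P: 511 − 3(33.9) = 409.3
  Q: 0 + 1(33.9) = 33.9
  R: 0 + 3(33.9) = 101.7

888 mol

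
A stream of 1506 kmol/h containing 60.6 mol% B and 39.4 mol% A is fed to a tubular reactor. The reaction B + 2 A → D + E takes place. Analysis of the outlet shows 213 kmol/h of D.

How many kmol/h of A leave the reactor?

167 kmol/h

For D: n = n₀ + 1ξ → 213 = 0 + 1ξ, giving ξ = 213 kmol/h.
Outlet amounts (n = n₀ + ν ξ):
  B: 912.6 − 1(213) = 699.6
  A: 593.4 − 2(213) = 167.4
  D: 0 + 1(213) = 213
  E: 0 + 1(213) = 213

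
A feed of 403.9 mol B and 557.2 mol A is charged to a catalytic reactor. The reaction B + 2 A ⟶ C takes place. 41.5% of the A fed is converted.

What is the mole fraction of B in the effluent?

0.395

A reacted = 0.415 × 557.2 = 231.2 mol; ν_A = −2, so ξ = 231.2/2 = 115.6 mol.
Outlet amounts (n = n₀ + ν ξ):
  B: 403.9 − 1(115.6) = 288.3
  A: 557.2 − 2(115.6) = 326
  C: 0 + 1(115.6) = 115.6
Total out = 729.9 mol; y_B = 288.3 / 729.9 = 0.395.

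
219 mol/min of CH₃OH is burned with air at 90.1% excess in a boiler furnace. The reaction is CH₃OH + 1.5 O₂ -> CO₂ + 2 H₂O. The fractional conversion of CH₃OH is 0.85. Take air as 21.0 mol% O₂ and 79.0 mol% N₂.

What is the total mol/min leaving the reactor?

3290 mol/min

Stoichiometric O₂ = 1.5 × 219 = 328.5 mol/min; O₂ fed = 328.5 × 1.901 = 624.5 mol/min.
N₂ fed = 624.5 × 79/21 = 2349 mol/min.
Fuel reacted = 0.85 × 219 → ξ = 186.2 mol/min.
Outlet (n = n₀ + ν ξ):
  CH₃OH: 219 − 1(186.2) = 32.85
  O₂: 624.5 − 1.5(186.2) = 345.3
  N₂: 2349 (inert)
  CO₂: 0 + 1(186.2) = 186.2
  H₂O: 0 + 2(186.2) = 372.3
Total out = 32.85 + 345.3 + 2349 + 186.2 + 372.3 = 3286 mol/min.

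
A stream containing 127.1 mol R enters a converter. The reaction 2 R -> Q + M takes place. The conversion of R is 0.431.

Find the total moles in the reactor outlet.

127 mol

R reacted = 0.431 × 127.1 = 54.78 mol; ν_R = −2, so ξ = 54.78/2 = 27.39 mol.
Outlet amounts (n = n₀ + ν ξ):
  R: 127.1 − 2(27.39) = 72.32
  Q: 0 + 1(27.39) = 27.39
  M: 0 + 1(27.39) = 27.39
Total out = 72.32 + 27.39 + 27.39 = 127.1 mol.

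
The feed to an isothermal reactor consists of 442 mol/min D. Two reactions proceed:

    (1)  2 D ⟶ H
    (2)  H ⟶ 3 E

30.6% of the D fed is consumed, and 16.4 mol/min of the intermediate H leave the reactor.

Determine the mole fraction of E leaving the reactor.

Conversion of D: D consumed = 2ξ₁ = 0.306 × 442 → ξ₁ = 67.63 mol/min.
H balance: n_H = 0 + 1ξ₁ − 1ξ₂ = 16.4 → ξ₂ = (1·67.63 − 16.4)/1 = 51.23 mol/min.
Outlet amounts (n = n₀ + Σ ν·ξ):
  D: 442 − 2(67.63) = 306.7
  H: 0 + 1(67.63) − 1(51.23) = 16.4
  E: 0 + 3(51.23) = 153.7
Total out = 476.8 mol/min; y_E = 153.7 / 476.8 = 0.3223.

0.322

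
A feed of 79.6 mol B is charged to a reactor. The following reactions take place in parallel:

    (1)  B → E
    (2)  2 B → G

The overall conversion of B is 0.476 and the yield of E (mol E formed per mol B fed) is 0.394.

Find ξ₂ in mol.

ξ₂ = 3.26 mol

Yield of E: 1ξ₁ / 79.6 = 0.394 → ξ₁ = 31.36 mol.
Conversion of B: 1ξ₁ + 2ξ₂ = 0.476 × 79.6 = 37.89 → ξ₂ = 3.264 mol.
Outlet amounts (n = n₀ + Σ ν·ξ):
  B: 79.6 − 1(31.36) − 2(3.264) = 41.71
  E: 0 + 1(31.36) = 31.36
  G: 0 + 1(3.264) = 3.264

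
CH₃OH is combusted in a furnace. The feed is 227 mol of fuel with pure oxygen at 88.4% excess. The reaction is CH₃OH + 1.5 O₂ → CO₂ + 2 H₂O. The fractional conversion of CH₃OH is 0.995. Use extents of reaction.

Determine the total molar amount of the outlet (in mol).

981 mol

Stoichiometric O₂ = 1.5 × 227 = 340.5 mol; O₂ fed = 340.5 × 1.884 = 641.5 mol.
Fuel reacted = 0.995 × 227 → ξ = 225.9 mol.
Outlet (n = n₀ + ν ξ):
  CH₃OH: 227 − 1(225.9) = 1.135
  O₂: 641.5 − 1.5(225.9) = 302.7
  CO₂: 0 + 1(225.9) = 225.9
  H₂O: 0 + 2(225.9) = 451.7
Total out = 1.135 + 302.7 + 225.9 + 451.7 = 981.4 mol.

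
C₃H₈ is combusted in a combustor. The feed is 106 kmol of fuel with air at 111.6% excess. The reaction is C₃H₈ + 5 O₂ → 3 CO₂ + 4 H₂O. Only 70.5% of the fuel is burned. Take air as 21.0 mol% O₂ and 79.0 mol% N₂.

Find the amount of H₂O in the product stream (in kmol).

Stoichiometric O₂ = 5 × 106 = 530 kmol; O₂ fed = 530 × 2.116 = 1121 kmol.
N₂ fed = 1121 × 79/21 = 4219 kmol.
Fuel reacted = 0.705 × 106 → ξ = 74.73 kmol.
Outlet (n = n₀ + ν ξ):
  C₃H₈: 106 − 1(74.73) = 31.27
  O₂: 1121 − 5(74.73) = 747.8
  N₂: 4219 (inert)
  CO₂: 0 + 3(74.73) = 224.2
  H₂O: 0 + 4(74.73) = 298.9

299 kmol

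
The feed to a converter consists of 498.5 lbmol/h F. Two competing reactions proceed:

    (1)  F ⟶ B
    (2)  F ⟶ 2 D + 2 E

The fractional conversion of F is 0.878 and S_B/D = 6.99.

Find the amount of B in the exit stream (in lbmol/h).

Conversion of F: F consumed = 0.878 × 498.5 = 437.7 lbmol/h = 1ξ₁ + 1ξ₂.
Selectivity: 1ξ₁ / (2ξ₂) = 6.99 → ξ₁ = 13.98 ξ₂.
Substitute: (1·13.98 + 1) ξ₂ = 437.7 → ξ₂ = 29.22 lbmol/h, ξ₁ = 408.5 lbmol/h.
Outlet amounts (n = n₀ + Σ ν·ξ):
  F: 498.5 − 1(408.5) − 1(29.22) = 60.82
  B: 0 + 1(408.5) = 408.5
  D: 0 + 2(29.22) = 58.44
  E: 0 + 2(29.22) = 58.44

408 lbmol/h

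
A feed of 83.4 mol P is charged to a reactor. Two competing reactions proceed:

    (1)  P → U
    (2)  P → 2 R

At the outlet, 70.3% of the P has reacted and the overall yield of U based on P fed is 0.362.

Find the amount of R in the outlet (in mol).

56.9 mol

Yield of U: 1ξ₁ / 83.4 = 0.362 → ξ₁ = 30.19 mol.
Conversion of P: 1ξ₁ + 1ξ₂ = 0.703 × 83.4 = 58.63 → ξ₂ = 28.44 mol.
Outlet amounts (n = n₀ + Σ ν·ξ):
  P: 83.4 − 1(30.19) − 1(28.44) = 24.77
  U: 0 + 1(30.19) = 30.19
  R: 0 + 2(28.44) = 56.88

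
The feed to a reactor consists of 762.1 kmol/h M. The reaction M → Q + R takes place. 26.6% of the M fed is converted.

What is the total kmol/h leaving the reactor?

965 kmol/h

M reacted = 0.266 × 762.1 = 202.7 kmol/h; ν_M = −1, so ξ = 202.7/1 = 202.7 kmol/h.
Outlet amounts (n = n₀ + ν ξ):
  M: 762.1 − 1(202.7) = 559.4
  Q: 0 + 1(202.7) = 202.7
  R: 0 + 1(202.7) = 202.7
Total out = 559.4 + 202.7 + 202.7 = 964.8 kmol/h.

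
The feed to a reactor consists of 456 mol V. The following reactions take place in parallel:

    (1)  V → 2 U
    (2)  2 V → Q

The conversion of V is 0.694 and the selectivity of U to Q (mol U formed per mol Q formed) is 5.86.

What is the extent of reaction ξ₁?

Conversion of V: V consumed = 0.694 × 456 = 316.5 mol = 1ξ₁ + 2ξ₂.
Selectivity: 2ξ₁ / (1ξ₂) = 5.86 → ξ₁ = 2.93 ξ₂.
Substitute: (1·2.93 + 2) ξ₂ = 316.5 → ξ₂ = 64.19 mol, ξ₁ = 188.1 mol.
Outlet amounts (n = n₀ + Σ ν·ξ):
  V: 456 − 1(188.1) − 2(64.19) = 139.5
  U: 0 + 2(188.1) = 376.2
  Q: 0 + 1(64.19) = 64.19

ξ₁ = 188 mol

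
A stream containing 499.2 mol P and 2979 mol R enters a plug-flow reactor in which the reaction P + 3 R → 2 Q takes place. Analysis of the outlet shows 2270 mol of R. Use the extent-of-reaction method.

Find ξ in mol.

For R: n = n₀ − 3ξ → 2270 = 2979 − 3ξ, giving ξ = 236.3 mol.
Outlet amounts (n = n₀ + ν ξ):
  P: 499.2 − 1(236.3) = 262.9
  R: 2979 − 3(236.3) = 2270
  Q: 0 + 2(236.3) = 472.7

ξ = 236 mol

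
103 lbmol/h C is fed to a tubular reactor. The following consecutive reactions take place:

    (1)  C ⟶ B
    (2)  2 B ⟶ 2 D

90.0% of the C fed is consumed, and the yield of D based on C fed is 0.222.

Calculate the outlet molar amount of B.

Conversion of C: C consumed = 1ξ₁ = 0.9 × 103 → ξ₁ = 92.7 lbmol/h.
Yield of D: 2ξ₂ / 103 = 0.222 → ξ₂ = 11.43 lbmol/h.
Outlet amounts (n = n₀ + Σ ν·ξ):
  C: 103 − 1(92.7) = 10.3
  B: 0 + 1(92.7) − 2(11.43) = 69.83
  D: 0 + 2(11.43) = 22.87

69.8 lbmol/h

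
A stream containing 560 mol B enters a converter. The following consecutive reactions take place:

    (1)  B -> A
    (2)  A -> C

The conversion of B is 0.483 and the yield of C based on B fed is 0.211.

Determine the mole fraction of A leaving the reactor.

Conversion of B: B consumed = 1ξ₁ = 0.483 × 560 → ξ₁ = 270.5 mol.
Yield of C: 1ξ₂ / 560 = 0.211 → ξ₂ = 118.2 mol.
Outlet amounts (n = n₀ + Σ ν·ξ):
  B: 560 − 1(270.5) = 289.5
  A: 0 + 1(270.5) − 1(118.2) = 152.3
  C: 0 + 1(118.2) = 118.2
Total out = 560 mol; y_A = 152.3 / 560 = 0.272.

0.272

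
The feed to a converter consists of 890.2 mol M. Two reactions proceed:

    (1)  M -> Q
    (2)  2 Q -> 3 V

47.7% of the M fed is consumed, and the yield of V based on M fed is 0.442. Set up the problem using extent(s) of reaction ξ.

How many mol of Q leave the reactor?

Conversion of M: M consumed = 1ξ₁ = 0.477 × 890.2 → ξ₁ = 424.6 mol.
Yield of V: 3ξ₂ / 890.2 = 0.442 → ξ₂ = 131.2 mol.
Outlet amounts (n = n₀ + Σ ν·ξ):
  M: 890.2 − 1(424.6) = 465.6
  Q: 0 + 1(424.6) − 2(131.2) = 162.3
  V: 0 + 3(131.2) = 393.5

162 mol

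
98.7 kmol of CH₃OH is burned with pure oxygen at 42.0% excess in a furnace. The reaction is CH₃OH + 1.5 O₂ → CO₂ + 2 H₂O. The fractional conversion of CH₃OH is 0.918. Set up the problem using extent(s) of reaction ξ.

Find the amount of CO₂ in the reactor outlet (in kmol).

90.6 kmol

Stoichiometric O₂ = 1.5 × 98.7 = 148.1 kmol; O₂ fed = 148.1 × 1.420 = 210.2 kmol.
Fuel reacted = 0.918 × 98.7 → ξ = 90.61 kmol.
Outlet (n = n₀ + ν ξ):
  CH₃OH: 98.7 − 1(90.61) = 8.093
  O₂: 210.2 − 1.5(90.61) = 74.32
  CO₂: 0 + 1(90.61) = 90.61
  H₂O: 0 + 2(90.61) = 181.2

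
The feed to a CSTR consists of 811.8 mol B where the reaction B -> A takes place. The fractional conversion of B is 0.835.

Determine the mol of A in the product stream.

B reacted = 0.835 × 811.8 = 677.9 mol; ν_B = −1, so ξ = 677.9/1 = 677.9 mol.
Outlet amounts (n = n₀ + ν ξ):
  B: 811.8 − 1(677.9) = 133.9
  A: 0 + 1(677.9) = 677.9

678 mol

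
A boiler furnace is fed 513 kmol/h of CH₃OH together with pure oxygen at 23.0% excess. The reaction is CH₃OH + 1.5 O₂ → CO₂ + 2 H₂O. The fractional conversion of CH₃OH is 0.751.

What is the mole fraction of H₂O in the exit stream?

0.466

Stoichiometric O₂ = 1.5 × 513 = 769.5 kmol/h; O₂ fed = 769.5 × 1.230 = 946.5 kmol/h.
Fuel reacted = 0.751 × 513 → ξ = 385.3 kmol/h.
Outlet (n = n₀ + ν ξ):
  CH₃OH: 513 − 1(385.3) = 127.7
  O₂: 946.5 − 1.5(385.3) = 368.6
  CO₂: 0 + 1(385.3) = 385.3
  H₂O: 0 + 2(385.3) = 770.5
Total out = 1652 kmol/h; y_H₂O = 770.5 / 1652 = 0.4664.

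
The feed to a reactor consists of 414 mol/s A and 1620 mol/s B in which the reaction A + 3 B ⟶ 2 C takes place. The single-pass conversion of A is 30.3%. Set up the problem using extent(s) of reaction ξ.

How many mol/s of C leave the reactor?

251 mol/s

A reacted = 0.303 × 414 = 125.4 mol/s; ν_A = −1, so ξ = 125.4/1 = 125.4 mol/s.
Outlet amounts (n = n₀ + ν ξ):
  A: 414 − 1(125.4) = 288.6
  B: 1620 − 3(125.4) = 1244
  C: 0 + 2(125.4) = 250.9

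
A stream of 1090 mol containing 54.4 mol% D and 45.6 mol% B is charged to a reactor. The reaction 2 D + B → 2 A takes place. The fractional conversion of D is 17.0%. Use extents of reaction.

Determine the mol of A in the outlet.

D reacted = 0.17 × 593 = 100.8 mol; ν_D = −2, so ξ = 100.8/2 = 50.4 mol.
Outlet amounts (n = n₀ + ν ξ):
  D: 593 − 2(50.4) = 492.2
  B: 497 − 1(50.4) = 446.6
  A: 0 + 2(50.4) = 100.8

101 mol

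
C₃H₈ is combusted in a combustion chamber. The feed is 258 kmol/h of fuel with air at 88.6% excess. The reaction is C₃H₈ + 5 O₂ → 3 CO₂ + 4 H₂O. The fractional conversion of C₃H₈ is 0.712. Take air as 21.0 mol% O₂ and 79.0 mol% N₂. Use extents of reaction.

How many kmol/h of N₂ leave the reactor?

Stoichiometric O₂ = 5 × 258 = 1290 kmol/h; O₂ fed = 1290 × 1.886 = 2433 kmol/h.
N₂ fed = 2433 × 79/21 = 9152 kmol/h.
Fuel reacted = 0.712 × 258 → ξ = 183.7 kmol/h.
Outlet (n = n₀ + ν ξ):
  C₃H₈: 258 − 1(183.7) = 74.3
  O₂: 2433 − 5(183.7) = 1514
  N₂: 9152 (inert)
  CO₂: 0 + 3(183.7) = 551.1
  H₂O: 0 + 4(183.7) = 734.8

9150 kmol/h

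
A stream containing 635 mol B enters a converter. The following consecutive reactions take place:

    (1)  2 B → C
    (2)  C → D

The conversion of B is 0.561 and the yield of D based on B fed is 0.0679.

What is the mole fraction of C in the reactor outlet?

0.295

Conversion of B: B consumed = 2ξ₁ = 0.561 × 635 → ξ₁ = 178.1 mol.
Yield of D: 1ξ₂ / 635 = 0.0679 → ξ₂ = 43.12 mol.
Outlet amounts (n = n₀ + Σ ν·ξ):
  B: 635 − 2(178.1) = 278.8
  C: 0 + 1(178.1) − 1(43.12) = 135
  D: 0 + 1(43.12) = 43.12
Total out = 456.9 mol; y_C = 135 / 456.9 = 0.2955.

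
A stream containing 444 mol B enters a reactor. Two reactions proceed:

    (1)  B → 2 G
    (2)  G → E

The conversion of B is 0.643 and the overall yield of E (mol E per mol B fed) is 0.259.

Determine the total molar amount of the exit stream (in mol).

Conversion of B: B consumed = 1ξ₁ = 0.643 × 444 → ξ₁ = 285.5 mol.
Yield of E: 1ξ₂ / 444 = 0.259 → ξ₂ = 115 mol.
Outlet amounts (n = n₀ + Σ ν·ξ):
  B: 444 − 1(285.5) = 158.5
  G: 0 + 2(285.5) − 1(115) = 456
  E: 0 + 1(115) = 115
Total out = 158.5 + 456 + 115 = 729.5 mol.

729 mol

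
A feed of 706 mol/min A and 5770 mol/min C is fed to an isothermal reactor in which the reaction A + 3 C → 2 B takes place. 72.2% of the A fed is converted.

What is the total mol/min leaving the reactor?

A reacted = 0.722 × 706 = 509.7 mol/min; ν_A = −1, so ξ = 509.7/1 = 509.7 mol/min.
Outlet amounts (n = n₀ + ν ξ):
  A: 706 − 1(509.7) = 196.3
  C: 5770 − 3(509.7) = 4241
  B: 0 + 2(509.7) = 1019
Total out = 196.3 + 4241 + 1019 = 5457 mol/min.

5460 mol/min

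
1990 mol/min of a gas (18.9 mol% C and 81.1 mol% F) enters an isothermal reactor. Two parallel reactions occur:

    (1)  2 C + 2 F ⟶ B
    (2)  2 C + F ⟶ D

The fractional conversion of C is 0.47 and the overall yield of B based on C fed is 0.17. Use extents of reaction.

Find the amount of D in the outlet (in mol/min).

Yield of B: 1ξ₁ / 376.1 = 0.17 → ξ₁ = 63.94 mol/min.
Conversion of C: 2ξ₁ + 2ξ₂ = 0.47 × 376.1 = 176.8 → ξ₂ = 24.45 mol/min.
Outlet amounts (n = n₀ + Σ ν·ξ):
  C: 376.1 − 2(63.94) − 2(24.45) = 199.3
  F: 1614 − 2(63.94) − 1(24.45) = 1462
  B: 0 + 1(63.94) = 63.94
  D: 0 + 1(24.45) = 24.45

24.4 mol/min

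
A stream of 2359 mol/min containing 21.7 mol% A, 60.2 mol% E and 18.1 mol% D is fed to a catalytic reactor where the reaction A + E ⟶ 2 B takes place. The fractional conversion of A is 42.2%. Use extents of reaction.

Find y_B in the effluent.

0.183

A reacted = 0.422 × 511.9 = 216 mol/min; ν_A = −1, so ξ = 216/1 = 216 mol/min.
Outlet amounts (n = n₀ + ν ξ):
  A: 511.9 − 1(216) = 295.9
  E: 1420 − 1(216) = 1204
  B: 0 + 2(216) = 432
  D: 427 (inert)
Total out = 2359 mol/min; y_B = 432 / 2359 = 0.1831.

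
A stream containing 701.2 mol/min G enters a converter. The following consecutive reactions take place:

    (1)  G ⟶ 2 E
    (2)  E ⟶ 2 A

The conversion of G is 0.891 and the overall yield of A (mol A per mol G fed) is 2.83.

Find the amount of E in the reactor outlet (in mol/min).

257 mol/min

Conversion of G: G consumed = 1ξ₁ = 0.891 × 701.2 → ξ₁ = 624.8 mol/min.
Yield of A: 2ξ₂ / 701.2 = 2.83 → ξ₂ = 992.2 mol/min.
Outlet amounts (n = n₀ + Σ ν·ξ):
  G: 701.2 − 1(624.8) = 76.43
  E: 0 + 2(624.8) − 1(992.2) = 257.3
  A: 0 + 2(992.2) = 1984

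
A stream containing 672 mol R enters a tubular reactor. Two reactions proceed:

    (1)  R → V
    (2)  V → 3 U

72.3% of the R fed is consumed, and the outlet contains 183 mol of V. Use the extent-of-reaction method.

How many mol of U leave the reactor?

909 mol

Conversion of R: R consumed = 1ξ₁ = 0.723 × 672 → ξ₁ = 485.9 mol.
V balance: n_V = 0 + 1ξ₁ − 1ξ₂ = 183 → ξ₂ = (1·485.9 − 183)/1 = 302.9 mol.
Outlet amounts (n = n₀ + Σ ν·ξ):
  R: 672 − 1(485.9) = 186.1
  V: 0 + 1(485.9) − 1(302.9) = 183
  U: 0 + 3(302.9) = 908.6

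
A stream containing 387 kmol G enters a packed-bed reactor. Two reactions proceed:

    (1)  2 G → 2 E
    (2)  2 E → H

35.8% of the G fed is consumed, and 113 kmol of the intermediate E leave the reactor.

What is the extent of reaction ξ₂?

ξ₂ = 12.8 kmol

Conversion of G: G consumed = 2ξ₁ = 0.358 × 387 → ξ₁ = 69.27 kmol.
E balance: n_E = 0 + 2ξ₁ − 2ξ₂ = 113 → ξ₂ = (2·69.27 − 113)/2 = 12.77 kmol.
Outlet amounts (n = n₀ + Σ ν·ξ):
  G: 387 − 2(69.27) = 248.5
  E: 0 + 2(69.27) − 2(12.77) = 113
  H: 0 + 1(12.77) = 12.77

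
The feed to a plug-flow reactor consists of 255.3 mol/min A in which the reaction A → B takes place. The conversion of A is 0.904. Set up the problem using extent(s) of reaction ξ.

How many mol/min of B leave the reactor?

231 mol/min

A reacted = 0.904 × 255.3 = 230.8 mol/min; ν_A = −1, so ξ = 230.8/1 = 230.8 mol/min.
Outlet amounts (n = n₀ + ν ξ):
  A: 255.3 − 1(230.8) = 24.51
  B: 0 + 1(230.8) = 230.8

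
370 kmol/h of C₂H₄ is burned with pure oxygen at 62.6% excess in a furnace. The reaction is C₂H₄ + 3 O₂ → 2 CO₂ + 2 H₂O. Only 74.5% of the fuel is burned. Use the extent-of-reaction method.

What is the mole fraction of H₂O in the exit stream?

0.253

Stoichiometric O₂ = 3 × 370 = 1110 kmol/h; O₂ fed = 1110 × 1.626 = 1805 kmol/h.
Fuel reacted = 0.745 × 370 → ξ = 275.6 kmol/h.
Outlet (n = n₀ + ν ξ):
  C₂H₄: 370 − 1(275.6) = 94.35
  O₂: 1805 − 3(275.6) = 977.9
  CO₂: 0 + 2(275.6) = 551.3
  H₂O: 0 + 2(275.6) = 551.3
Total out = 2175 kmol/h; y_H₂O = 551.3 / 2175 = 0.2535.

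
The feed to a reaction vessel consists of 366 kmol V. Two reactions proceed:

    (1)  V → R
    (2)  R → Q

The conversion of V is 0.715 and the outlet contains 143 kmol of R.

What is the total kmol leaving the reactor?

Conversion of V: V consumed = 1ξ₁ = 0.715 × 366 → ξ₁ = 261.7 kmol.
R balance: n_R = 0 + 1ξ₁ − 1ξ₂ = 143 → ξ₂ = (1·261.7 − 143)/1 = 118.7 kmol.
Outlet amounts (n = n₀ + Σ ν·ξ):
  V: 366 − 1(261.7) = 104.3
  R: 0 + 1(261.7) − 1(118.7) = 143
  Q: 0 + 1(118.7) = 118.7
Total out = 104.3 + 143 + 118.7 = 366 kmol.

366 kmol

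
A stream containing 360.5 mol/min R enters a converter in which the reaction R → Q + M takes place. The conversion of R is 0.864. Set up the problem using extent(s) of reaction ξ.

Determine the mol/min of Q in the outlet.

R reacted = 0.864 × 360.5 = 311.5 mol/min; ν_R = −1, so ξ = 311.5/1 = 311.5 mol/min.
Outlet amounts (n = n₀ + ν ξ):
  R: 360.5 − 1(311.5) = 49.03
  Q: 0 + 1(311.5) = 311.5
  M: 0 + 1(311.5) = 311.5

311 mol/min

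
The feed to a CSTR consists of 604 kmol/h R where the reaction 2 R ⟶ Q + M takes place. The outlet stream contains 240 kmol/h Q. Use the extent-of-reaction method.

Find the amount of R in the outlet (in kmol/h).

124 kmol/h

For Q: n = n₀ + 1ξ → 240 = 0 + 1ξ, giving ξ = 240 kmol/h.
Outlet amounts (n = n₀ + ν ξ):
  R: 604 − 2(240) = 124
  Q: 0 + 1(240) = 240
  M: 0 + 1(240) = 240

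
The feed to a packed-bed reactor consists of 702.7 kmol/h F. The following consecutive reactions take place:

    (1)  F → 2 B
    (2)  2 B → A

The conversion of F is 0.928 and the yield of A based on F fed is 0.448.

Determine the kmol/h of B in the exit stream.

Conversion of F: F consumed = 1ξ₁ = 0.928 × 702.7 → ξ₁ = 652.1 kmol/h.
Yield of A: 1ξ₂ / 702.7 = 0.448 → ξ₂ = 314.8 kmol/h.
Outlet amounts (n = n₀ + Σ ν·ξ):
  F: 702.7 − 1(652.1) = 50.59
  B: 0 + 2(652.1) − 2(314.8) = 674.6
  A: 0 + 1(314.8) = 314.8

675 kmol/h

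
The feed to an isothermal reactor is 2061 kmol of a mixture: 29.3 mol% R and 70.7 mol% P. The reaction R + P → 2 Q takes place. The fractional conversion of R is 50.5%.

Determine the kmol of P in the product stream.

1150 kmol

R reacted = 0.505 × 603.9 = 305 kmol; ν_R = −1, so ξ = 305/1 = 305 kmol.
Outlet amounts (n = n₀ + ν ξ):
  R: 603.9 − 1(305) = 298.9
  P: 1457 − 1(305) = 1152
  Q: 0 + 2(305) = 609.9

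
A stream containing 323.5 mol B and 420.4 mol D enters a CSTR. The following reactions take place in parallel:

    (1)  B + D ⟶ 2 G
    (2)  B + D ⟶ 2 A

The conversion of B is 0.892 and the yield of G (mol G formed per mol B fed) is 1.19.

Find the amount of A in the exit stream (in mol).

192 mol

Yield of G: 2ξ₁ / 323.5 = 1.19 → ξ₁ = 192.5 mol.
Conversion of B: 1ξ₁ + 1ξ₂ = 0.892 × 323.5 = 288.6 → ξ₂ = 96.08 mol.
Outlet amounts (n = n₀ + Σ ν·ξ):
  B: 323.5 − 1(192.5) − 1(96.08) = 34.94
  D: 420.4 − 1(192.5) − 1(96.08) = 131.8
  G: 0 + 2(192.5) = 385
  A: 0 + 2(96.08) = 192.2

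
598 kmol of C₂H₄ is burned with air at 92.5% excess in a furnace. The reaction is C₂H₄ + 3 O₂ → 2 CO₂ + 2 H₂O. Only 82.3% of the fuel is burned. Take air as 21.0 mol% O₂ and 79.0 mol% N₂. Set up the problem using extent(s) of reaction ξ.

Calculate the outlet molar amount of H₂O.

984 kmol

Stoichiometric O₂ = 3 × 598 = 1794 kmol; O₂ fed = 1794 × 1.925 = 3453 kmol.
N₂ fed = 3453 × 79/21 = 12990 kmol.
Fuel reacted = 0.823 × 598 → ξ = 492.2 kmol.
Outlet (n = n₀ + ν ξ):
  C₂H₄: 598 − 1(492.2) = 105.8
  O₂: 3453 − 3(492.2) = 1977
  N₂: 12990 (inert)
  CO₂: 0 + 2(492.2) = 984.3
  H₂O: 0 + 2(492.2) = 984.3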